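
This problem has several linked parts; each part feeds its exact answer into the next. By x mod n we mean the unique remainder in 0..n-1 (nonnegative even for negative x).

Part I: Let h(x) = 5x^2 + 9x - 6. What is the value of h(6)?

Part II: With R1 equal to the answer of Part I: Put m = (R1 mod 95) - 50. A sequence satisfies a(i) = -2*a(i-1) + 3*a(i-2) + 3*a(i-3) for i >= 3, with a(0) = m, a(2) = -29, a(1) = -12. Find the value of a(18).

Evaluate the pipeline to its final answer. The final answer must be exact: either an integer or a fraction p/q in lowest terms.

Part I: 5*(6)^2 + 9*(6)^1 - 6 = (180) + (54) + (-6) = 228; answer 228
Part II: R1 = 228; m = -12; a(3) = -2*(-29) + 3*(-12) + 3*(-12) = -14; iterating: a(3)=-14, a(4)=-95, a(5)=61, a(6)=-449, a(7)=796, a(8)=-2756, a(9)=6553, a(10)=-18986, a(11)=49363, a(12)=-136025, a(13)=363181, a(14)=-986348, a(15)=2654164, a(16)=-7177829, a(17)=19359106, a(18)=-52289207; answer -52289207

-52289207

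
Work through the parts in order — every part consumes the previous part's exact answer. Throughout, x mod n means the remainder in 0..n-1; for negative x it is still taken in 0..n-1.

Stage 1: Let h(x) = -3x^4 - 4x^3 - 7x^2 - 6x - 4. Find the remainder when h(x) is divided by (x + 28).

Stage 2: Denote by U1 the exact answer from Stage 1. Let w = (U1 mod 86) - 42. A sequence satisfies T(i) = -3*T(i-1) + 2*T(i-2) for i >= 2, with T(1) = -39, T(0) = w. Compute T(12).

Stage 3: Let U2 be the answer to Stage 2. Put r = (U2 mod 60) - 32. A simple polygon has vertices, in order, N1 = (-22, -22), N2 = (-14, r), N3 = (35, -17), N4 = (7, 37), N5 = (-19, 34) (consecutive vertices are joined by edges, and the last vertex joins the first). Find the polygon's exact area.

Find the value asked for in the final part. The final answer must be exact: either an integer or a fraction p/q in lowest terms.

Stage 1: remainder = value at the root: -3*(-28)^4 - 4*(-28)^3 - 7*(-28)^2 - 6*(-28)^1 - 4 = (-1843968) + (87808) + (-5488) + (168) + (-4) = -1761484; answer -1761484
Stage 2: U1 = -1761484; w = 12; T(2) = -3*(-39) + 2*(12) = 141; iterating: T(2)=141, T(3)=-501, T(4)=1785, T(5)=-6357, T(6)=22641, T(7)=-80637, T(8)=287193, T(9)=-1022853, T(10)=3642945, T(11)=-12974541, T(12)=46209513; answer 46209513
Stage 3: U2 = 46209513; r = 1; cross terms: (-22*1 - -14*-22)=-330, (-14*-17 - 35*1)=203, (35*37 - 7*-17)=1414, (7*34 - -19*37)=941, (-19*-22 - -22*34)=1166; twice the area = |3394| = 3394; area = 1697; answer 1697

1697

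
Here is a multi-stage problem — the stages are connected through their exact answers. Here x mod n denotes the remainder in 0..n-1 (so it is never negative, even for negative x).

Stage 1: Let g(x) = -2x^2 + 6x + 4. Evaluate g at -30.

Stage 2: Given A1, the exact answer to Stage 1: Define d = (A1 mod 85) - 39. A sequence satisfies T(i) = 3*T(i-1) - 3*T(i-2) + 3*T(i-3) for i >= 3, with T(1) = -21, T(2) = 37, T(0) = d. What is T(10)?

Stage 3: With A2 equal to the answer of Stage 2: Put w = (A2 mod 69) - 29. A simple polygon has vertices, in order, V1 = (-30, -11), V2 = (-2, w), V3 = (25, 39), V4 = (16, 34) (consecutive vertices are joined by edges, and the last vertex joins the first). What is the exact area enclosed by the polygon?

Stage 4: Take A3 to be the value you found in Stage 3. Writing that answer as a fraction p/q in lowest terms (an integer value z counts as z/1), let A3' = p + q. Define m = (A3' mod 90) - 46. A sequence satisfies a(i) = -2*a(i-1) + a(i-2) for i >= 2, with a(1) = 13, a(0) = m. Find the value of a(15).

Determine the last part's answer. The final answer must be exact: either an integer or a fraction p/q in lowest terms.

4878003

Stage 1: -2*(-30)^2 + 6*(-30)^1 + 4 = (-1800) + (-180) + (4) = -1976; answer -1976
Stage 2: A1 = -1976; d = 25; T(3) = 3*(37) - 3*(-21) + 3*(25) = 249; iterating: T(3)=249, T(4)=573, T(5)=1083, T(6)=2277, T(7)=5301, T(8)=12321, T(9)=27891, T(10)=62613; answer 62613
Stage 3: A2 = 62613; w = 1; cross terms: (-30*1 - -2*-11)=-52, (-2*39 - 25*1)=-103, (25*34 - 16*39)=226, (16*-11 - -30*34)=844; twice the area = |915| = 915; area = 915/2; answer 915/2
Stage 4: A3 = 915/2; threaded value p + q = 917; m = -29; a(2) = -2*(13) + 1*(-29) = -55; iterating: a(2)=-55, a(3)=123, a(4)=-301, a(5)=725, a(6)=-1751, a(7)=4227, a(8)=-10205, a(9)=24637, a(10)=-59479, a(11)=143595, a(12)=-346669, a(13)=836933, a(14)=-2020535, a(15)=4878003; answer 4878003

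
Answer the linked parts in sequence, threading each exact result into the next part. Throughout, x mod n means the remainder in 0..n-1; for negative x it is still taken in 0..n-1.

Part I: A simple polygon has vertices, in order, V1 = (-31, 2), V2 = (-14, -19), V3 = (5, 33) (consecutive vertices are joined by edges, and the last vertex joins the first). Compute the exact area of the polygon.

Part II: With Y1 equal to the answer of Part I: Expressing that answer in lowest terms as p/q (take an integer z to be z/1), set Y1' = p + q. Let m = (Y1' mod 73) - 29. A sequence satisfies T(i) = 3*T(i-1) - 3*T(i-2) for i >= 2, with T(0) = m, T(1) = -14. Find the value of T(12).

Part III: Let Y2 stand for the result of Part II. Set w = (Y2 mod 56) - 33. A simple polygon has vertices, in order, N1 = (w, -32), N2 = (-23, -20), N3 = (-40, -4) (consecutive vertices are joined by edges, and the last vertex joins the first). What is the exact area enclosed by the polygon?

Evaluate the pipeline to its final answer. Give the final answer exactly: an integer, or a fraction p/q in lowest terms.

62

Part I: cross terms: (-31*-19 - -14*2)=617, (-14*33 - 5*-19)=-367, (5*2 - -31*33)=1033; twice the area = |1283| = 1283; area = 1283/2; answer 1283/2
Part II: Y1 = 1283/2; threaded value p + q = 1285; m = 15; T(2) = 3*(-14) - 3*(15) = -87; iterating: T(2)=-87, T(3)=-219, T(4)=-396, T(5)=-531, T(6)=-405, T(7)=378, T(8)=2349, T(9)=5913, T(10)=10692, T(11)=14337, T(12)=10935; answer 10935
Part III: Y2 = 10935; w = -18; cross terms: (-18*-20 - -23*-32)=-376, (-23*-4 - -40*-20)=-708, (-40*-32 - -18*-4)=1208; twice the area = |124| = 124; area = 62; answer 62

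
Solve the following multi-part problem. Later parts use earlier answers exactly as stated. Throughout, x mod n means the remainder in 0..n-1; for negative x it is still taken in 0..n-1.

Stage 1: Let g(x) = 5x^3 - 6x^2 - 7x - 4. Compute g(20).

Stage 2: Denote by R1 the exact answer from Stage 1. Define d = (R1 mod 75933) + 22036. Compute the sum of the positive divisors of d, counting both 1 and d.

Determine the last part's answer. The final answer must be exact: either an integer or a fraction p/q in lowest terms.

105840

Stage 1: 5*(20)^3 - 6*(20)^2 - 7*(20)^1 - 4 = (40000) + (-2400) + (-140) + (-4) = 37456; answer 37456
Stage 2: R1 = 37456; d = 59492; 59492 = 2^2 * 107 * 139; sigma = (1 + 2 + 4) * (1 + 107) * (1 + 139) = 7 * 108 * 140 = 105840; answer 105840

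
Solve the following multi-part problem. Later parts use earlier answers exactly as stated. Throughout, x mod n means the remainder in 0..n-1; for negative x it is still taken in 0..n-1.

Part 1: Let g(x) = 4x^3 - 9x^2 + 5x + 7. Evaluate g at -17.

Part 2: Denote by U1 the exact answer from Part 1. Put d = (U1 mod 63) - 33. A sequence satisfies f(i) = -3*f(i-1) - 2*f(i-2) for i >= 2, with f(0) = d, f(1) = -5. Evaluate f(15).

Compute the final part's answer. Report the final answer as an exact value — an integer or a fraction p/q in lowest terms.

-131069

Part 1: 4*(-17)^3 - 9*(-17)^2 + 5*(-17)^1 + 7 = (-19652) + (-2601) + (-85) + (7) = -22331; answer -22331
Part 2: U1 = -22331; d = 1; f(2) = -3*(-5) - 2*(1) = 13; iterating: f(2)=13, f(3)=-29, f(4)=61, f(5)=-125, f(6)=253, f(7)=-509, f(8)=1021, f(9)=-2045, f(10)=4093, f(11)=-8189, f(12)=16381, f(13)=-32765, f(14)=65533, f(15)=-131069; answer -131069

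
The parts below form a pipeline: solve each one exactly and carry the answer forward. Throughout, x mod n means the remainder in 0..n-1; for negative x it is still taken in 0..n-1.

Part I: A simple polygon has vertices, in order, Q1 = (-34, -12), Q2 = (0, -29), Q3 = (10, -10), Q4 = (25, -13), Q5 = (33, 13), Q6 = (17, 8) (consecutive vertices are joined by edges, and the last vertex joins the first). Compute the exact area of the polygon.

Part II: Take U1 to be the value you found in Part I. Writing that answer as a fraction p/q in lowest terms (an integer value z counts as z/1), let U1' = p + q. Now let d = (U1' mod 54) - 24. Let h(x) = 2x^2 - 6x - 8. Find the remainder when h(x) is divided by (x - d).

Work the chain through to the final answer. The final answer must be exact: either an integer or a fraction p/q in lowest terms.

1092

Part I: cross terms: (-34*-29 - 0*-12)=986, (0*-10 - 10*-29)=290, (10*-13 - 25*-10)=120, (25*13 - 33*-13)=754, (33*8 - 17*13)=43, (17*-12 - -34*8)=68; twice the area = |2261| = 2261; area = 2261/2; answer 2261/2
Part II: U1 = 2261/2; threaded value p + q = 2263; d = 25; remainder = value at the root: 2*(25)^2 - 6*(25)^1 - 8 = (1250) + (-150) + (-8) = 1092; answer 1092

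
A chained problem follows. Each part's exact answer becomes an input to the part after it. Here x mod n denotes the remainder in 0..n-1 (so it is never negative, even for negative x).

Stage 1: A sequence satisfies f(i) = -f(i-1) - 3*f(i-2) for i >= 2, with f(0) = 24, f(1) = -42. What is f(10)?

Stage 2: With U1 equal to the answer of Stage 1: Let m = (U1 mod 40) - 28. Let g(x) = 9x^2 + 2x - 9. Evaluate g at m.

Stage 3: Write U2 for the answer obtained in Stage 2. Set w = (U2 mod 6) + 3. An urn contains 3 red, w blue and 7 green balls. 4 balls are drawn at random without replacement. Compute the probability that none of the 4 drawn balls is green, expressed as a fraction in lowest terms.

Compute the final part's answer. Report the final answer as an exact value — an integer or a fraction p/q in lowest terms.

5/143

Stage 1: f(2) = -1*(-42) - 3*(24) = -30; iterating: f(2)=-30, f(3)=156, f(4)=-66, f(5)=-402, f(6)=600, f(7)=606, f(8)=-2406, f(9)=588, f(10)=6630; answer 6630
Stage 2: U1 = 6630; m = 2; 9*(2)^2 + 2*(2)^1 - 9 = (36) + (4) + (-9) = 31; answer 31
Stage 3: U2 = 31; w = 4; total draws C(14,4) = 1001; favorable C(7,4) = 35; P = 5/143; answer 5/143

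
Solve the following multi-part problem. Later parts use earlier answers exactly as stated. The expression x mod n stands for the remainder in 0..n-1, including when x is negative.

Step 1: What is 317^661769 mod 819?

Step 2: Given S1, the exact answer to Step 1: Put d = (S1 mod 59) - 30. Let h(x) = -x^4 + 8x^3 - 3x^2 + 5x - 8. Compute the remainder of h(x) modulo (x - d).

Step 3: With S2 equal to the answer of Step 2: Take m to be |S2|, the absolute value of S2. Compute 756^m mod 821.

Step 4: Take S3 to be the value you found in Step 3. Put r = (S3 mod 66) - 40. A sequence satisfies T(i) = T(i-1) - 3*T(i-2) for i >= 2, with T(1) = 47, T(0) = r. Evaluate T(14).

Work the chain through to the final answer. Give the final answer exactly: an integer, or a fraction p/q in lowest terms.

Step 1: squarings mod 819: 317^1=317, 317^2=571, 317^4=79, 317^8=508, 317^16=79, 317^32=508, 317^64=79, 317^128=508, 317^256=79, 317^512=508, 317^1024=79, 317^2048=508, 317^4096=79, 317^8192=508, 317^16384=79, 317^32768=508, 317^65536=79, 317^131072=508, 317^262144=79, 317^524288=508; 317^661769 = 317^1 * 317^8 * 317^256 * 317^2048 * 317^4096 * 317^131072 * 317^524288 = 473 (mod 819); answer 473
Step 2: S1 = 473; d = -29; remainder = value at the root: -1*(-29)^4 + 8*(-29)^3 - 3*(-29)^2 + 5*(-29)^1 - 8 = (-707281) + (-195112) + (-2523) + (-145) + (-8) = -905069; answer -905069
Step 3: S2 = -905069; m = 905069; squarings mod 821: 756^1=756, 756^2=120, 756^4=443, 756^8=30, 756^16=79, 756^32=494, 756^64=199, 756^128=193, 756^256=304, 756^512=464, 756^1024=194, 756^2048=691, 756^4096=480, 756^8192=520, 756^16384=291, 756^32768=118, 756^65536=788, 756^131072=268, 756^262144=397, 756^524288=798; 756^905069 = 756^1 * 756^4 * 756^8 * 756^32 * 756^64 * 756^256 * 756^512 * 756^1024 * 756^2048 * 756^16384 * 756^32768 * 756^65536 * 756^262144 * 756^524288 = 359 (mod 821); answer 359
Step 4: S3 = 359; r = -11; T(2) = 1*(47) - 3*(-11) = 80; iterating: T(2)=80, T(3)=-61, T(4)=-301, T(5)=-118, T(6)=785, T(7)=1139, T(8)=-1216, T(9)=-4633, T(10)=-985, T(11)=12914, T(12)=15869, T(13)=-22873, T(14)=-70480; answer -70480

-70480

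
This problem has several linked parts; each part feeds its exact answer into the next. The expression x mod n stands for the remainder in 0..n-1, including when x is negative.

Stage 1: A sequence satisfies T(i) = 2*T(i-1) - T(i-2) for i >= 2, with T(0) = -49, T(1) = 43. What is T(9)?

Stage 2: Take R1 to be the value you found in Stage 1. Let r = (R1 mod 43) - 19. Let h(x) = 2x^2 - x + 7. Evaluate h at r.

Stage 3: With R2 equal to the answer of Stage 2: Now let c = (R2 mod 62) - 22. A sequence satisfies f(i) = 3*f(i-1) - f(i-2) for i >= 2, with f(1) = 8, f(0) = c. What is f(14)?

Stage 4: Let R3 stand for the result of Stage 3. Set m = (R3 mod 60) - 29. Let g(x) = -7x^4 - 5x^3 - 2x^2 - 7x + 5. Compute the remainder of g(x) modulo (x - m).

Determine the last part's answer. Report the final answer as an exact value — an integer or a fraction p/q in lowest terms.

-154159

Stage 1: T(2) = 2*(43) - 1*(-49) = 135; iterating: T(2)=135, T(3)=227, T(4)=319, T(5)=411, T(6)=503, T(7)=595, T(8)=687, T(9)=779; answer 779
Stage 2: R1 = 779; r = -14; 2*(-14)^2 - 1*(-14)^1 + 7 = (392) + (14) + (7) = 413; answer 413
Stage 3: R2 = 413; c = 19; f(2) = 3*(8) - 1*(19) = 5; iterating: f(2)=5, f(3)=7, f(4)=16, f(5)=41, f(6)=107, f(7)=280, f(8)=733, f(9)=1919, f(10)=5024, f(11)=13153, f(12)=34435, f(13)=90152, f(14)=236021; answer 236021
Stage 4: R3 = 236021; m = 12; remainder = value at the root: -7*(12)^4 - 5*(12)^3 - 2*(12)^2 - 7*(12)^1 + 5 = (-145152) + (-8640) + (-288) + (-84) + (5) = -154159; answer -154159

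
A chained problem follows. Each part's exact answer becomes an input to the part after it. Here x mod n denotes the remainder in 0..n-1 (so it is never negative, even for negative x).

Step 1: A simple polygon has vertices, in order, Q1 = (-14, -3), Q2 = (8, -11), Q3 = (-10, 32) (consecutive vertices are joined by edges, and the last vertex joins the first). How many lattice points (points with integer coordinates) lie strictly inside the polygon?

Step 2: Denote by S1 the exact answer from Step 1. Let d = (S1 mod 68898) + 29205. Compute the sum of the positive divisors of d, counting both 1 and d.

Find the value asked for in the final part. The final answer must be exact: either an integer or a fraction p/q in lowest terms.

36864

Step 1: cross terms: (-14*-11 - 8*-3)=178, (8*32 - -10*-11)=146, (-10*-3 - -14*32)=478; twice the area = |802| = 802; area = 401; boundary points = 2 + 1 + 1 = 4; strictly interior points = area - boundary/2 + 1 = 400; answer 400
Step 2: S1 = 400; d = 29605; 29605 = 5 * 31 * 191; sigma = (1 + 5) * (1 + 31) * (1 + 191) = 6 * 32 * 192 = 36864; answer 36864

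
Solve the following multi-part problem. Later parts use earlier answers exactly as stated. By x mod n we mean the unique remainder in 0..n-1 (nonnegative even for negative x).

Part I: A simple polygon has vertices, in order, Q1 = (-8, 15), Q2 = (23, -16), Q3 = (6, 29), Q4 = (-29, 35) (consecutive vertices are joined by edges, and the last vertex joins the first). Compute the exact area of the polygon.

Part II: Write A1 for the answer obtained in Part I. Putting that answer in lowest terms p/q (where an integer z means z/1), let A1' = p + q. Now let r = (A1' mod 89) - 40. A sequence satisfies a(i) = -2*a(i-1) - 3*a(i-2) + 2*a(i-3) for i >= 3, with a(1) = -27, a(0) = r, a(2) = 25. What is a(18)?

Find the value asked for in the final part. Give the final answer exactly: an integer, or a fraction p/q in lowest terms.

-2313003

Part I: cross terms: (-8*-16 - 23*15)=-217, (23*29 - 6*-16)=763, (6*35 - -29*29)=1051, (-29*15 - -8*35)=-155; twice the area = |1442| = 1442; area = 721; answer 721
Part II: A1 = 721; threaded value p + q = 722; r = -30; a(3) = -2*(25) - 3*(-27) + 2*(-30) = -29; iterating: a(3)=-29, a(4)=-71, a(5)=279, a(6)=-403, a(7)=-173, a(8)=2113, a(9)=-4513, a(10)=2341, a(11)=13083, a(12)=-42215, a(13)=49863, a(14)=53085, a(15)=-340189, a(16)=620849, a(17)=-114961, a(18)=-2313003; answer -2313003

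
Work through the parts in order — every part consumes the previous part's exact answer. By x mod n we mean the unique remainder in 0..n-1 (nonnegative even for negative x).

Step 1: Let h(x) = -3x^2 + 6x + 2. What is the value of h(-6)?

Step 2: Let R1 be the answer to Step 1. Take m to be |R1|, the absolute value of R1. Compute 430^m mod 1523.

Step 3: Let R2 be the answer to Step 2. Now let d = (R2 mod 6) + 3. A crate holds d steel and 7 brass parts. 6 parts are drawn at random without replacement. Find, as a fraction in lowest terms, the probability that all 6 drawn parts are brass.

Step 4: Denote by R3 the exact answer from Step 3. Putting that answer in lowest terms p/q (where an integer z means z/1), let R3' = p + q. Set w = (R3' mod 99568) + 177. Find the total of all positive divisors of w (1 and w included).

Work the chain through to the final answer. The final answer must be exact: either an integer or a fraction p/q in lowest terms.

Step 1: -3*(-6)^2 + 6*(-6)^1 + 2 = (-108) + (-36) + (2) = -142; answer -142
Step 2: R1 = -142; m = 142; squarings mod 1523: 430^1=430, 430^2=617, 430^4=1462, 430^8=675, 430^16=248, 430^32=584, 430^64=1427, 430^128=78; 430^142 = 430^2 * 430^4 * 430^8 * 430^128 = 957 (mod 1523); answer 957
Step 3: R2 = 957; d = 6; total draws C(13,6) = 1716; favorable C(7,6) = 7; P = 7/1716; answer 7/1716
Step 4: R3 = 7/1716; threaded value p + q = 1723; w = 1900; 1900 = 2^2 * 5^2 * 19; sigma = (1 + 2 + 4) * (1 + 5 + 25) * (1 + 19) = 7 * 31 * 20 = 4340; answer 4340

4340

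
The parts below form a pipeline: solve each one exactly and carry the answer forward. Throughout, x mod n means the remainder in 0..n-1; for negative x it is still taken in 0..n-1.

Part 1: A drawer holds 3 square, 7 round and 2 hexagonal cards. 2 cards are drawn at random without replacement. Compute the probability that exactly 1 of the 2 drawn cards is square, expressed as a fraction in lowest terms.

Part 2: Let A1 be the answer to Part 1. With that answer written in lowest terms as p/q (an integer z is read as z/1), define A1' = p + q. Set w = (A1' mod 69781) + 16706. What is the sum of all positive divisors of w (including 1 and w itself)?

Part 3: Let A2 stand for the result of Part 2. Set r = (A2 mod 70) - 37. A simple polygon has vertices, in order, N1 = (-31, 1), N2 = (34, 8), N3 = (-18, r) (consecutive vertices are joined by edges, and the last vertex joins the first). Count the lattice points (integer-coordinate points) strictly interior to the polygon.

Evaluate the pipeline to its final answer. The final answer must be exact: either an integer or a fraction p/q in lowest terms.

539

Part 1: total draws C(12,2) = 66; favorable C(3,1)*C(9,1) = 27; P = 9/22; answer 9/22
Part 2: A1 = 9/22; threaded value p + q = 31; w = 16737; 16737 = 3 * 7 * 797; sigma = (1 + 3) * (1 + 7) * (1 + 797) = 4 * 8 * 798 = 25536; answer 25536
Part 3: A2 = 25536; r = 19; cross terms: (-31*8 - 34*1)=-282, (34*19 - -18*8)=790, (-18*1 - -31*19)=571; twice the area = |1079| = 1079; area = 1079/2; boundary points = 1 + 1 + 1 = 3; strictly interior points = area - boundary/2 + 1 = 539; answer 539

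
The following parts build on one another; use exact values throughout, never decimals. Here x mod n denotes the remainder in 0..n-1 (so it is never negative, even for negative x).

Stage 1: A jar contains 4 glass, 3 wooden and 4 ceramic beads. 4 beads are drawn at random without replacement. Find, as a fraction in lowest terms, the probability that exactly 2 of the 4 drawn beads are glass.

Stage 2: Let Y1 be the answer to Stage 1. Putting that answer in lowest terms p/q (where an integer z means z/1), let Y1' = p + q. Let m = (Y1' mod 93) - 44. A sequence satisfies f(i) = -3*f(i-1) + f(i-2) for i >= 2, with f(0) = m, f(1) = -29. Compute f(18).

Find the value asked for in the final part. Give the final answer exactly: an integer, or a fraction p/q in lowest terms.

Stage 1: total draws C(11,4) = 330; favorable C(4,2)*C(7,2) = 126; P = 21/55; answer 21/55
Stage 2: Y1 = 21/55; threaded value p + q = 76; m = 32; f(2) = -3*(-29) + 1*(32) = 119; iterating: f(2)=119, f(3)=-386, f(4)=1277, f(5)=-4217, f(6)=13928, f(7)=-46001, f(8)=151931, f(9)=-501794, f(10)=1657313, f(11)=-5473733, f(12)=18078512, f(13)=-59709269, f(14)=197206319, f(15)=-651328226, f(16)=2151190997, f(17)=-7104901217, f(18)=23465894648; answer 23465894648

23465894648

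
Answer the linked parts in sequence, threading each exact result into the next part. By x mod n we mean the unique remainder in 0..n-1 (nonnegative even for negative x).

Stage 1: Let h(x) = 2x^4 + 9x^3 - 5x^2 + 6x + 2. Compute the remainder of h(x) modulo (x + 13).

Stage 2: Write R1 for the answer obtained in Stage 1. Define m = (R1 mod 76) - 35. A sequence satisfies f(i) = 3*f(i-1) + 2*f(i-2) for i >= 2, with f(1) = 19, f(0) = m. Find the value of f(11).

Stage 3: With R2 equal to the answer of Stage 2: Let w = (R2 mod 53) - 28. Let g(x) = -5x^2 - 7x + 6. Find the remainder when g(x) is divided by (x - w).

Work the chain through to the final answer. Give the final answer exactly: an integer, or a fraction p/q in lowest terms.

Stage 1: remainder = value at the root: 2*(-13)^4 + 9*(-13)^3 - 5*(-13)^2 + 6*(-13)^1 + 2 = (57122) + (-19773) + (-845) + (-78) + (2) = 36428; answer 36428
Stage 2: R1 = 36428; m = -11; f(2) = 3*(19) + 2*(-11) = 35; iterating: f(2)=35, f(3)=143, f(4)=499, f(5)=1783, f(6)=6347, f(7)=22607, f(8)=80515, f(9)=286759, f(10)=1021307, f(11)=3637439; answer 3637439
Stage 3: R2 = 3637439; w = 21; remainder = value at the root: -5*(21)^2 - 7*(21)^1 + 6 = (-2205) + (-147) + (6) = -2346; answer -2346

-2346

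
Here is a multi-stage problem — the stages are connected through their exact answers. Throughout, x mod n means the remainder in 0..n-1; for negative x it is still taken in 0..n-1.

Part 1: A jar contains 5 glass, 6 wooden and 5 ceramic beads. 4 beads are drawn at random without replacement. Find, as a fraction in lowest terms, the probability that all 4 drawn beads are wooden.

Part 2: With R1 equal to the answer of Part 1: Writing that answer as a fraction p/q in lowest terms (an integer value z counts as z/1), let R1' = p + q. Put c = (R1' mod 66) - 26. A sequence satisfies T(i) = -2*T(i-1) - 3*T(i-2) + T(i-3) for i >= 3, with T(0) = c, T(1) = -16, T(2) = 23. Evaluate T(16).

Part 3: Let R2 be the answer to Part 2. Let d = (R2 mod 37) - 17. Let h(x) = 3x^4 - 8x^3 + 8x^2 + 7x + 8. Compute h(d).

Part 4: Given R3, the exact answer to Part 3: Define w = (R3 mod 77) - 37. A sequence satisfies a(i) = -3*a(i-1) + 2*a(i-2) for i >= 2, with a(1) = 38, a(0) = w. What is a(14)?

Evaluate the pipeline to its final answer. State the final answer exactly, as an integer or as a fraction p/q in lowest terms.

-623711708

Part 1: total draws C(16,4) = 1820; favorable C(6,4) = 15; P = 3/364; answer 3/364
Part 2: R1 = 3/364; threaded value p + q = 367; c = 11; T(3) = -2*(23) - 3*(-16) + 1*(11) = 13; iterating: T(3)=13, T(4)=-111, T(5)=206, T(6)=-66, T(7)=-597, T(8)=1598, T(9)=-1471, T(10)=-2449, T(11)=10909, T(12)=-15942, T(13)=-3292, T(14)=65319, T(15)=-136704, T(16)=74159; answer 74159
Part 3: R2 = 74159; d = -6; 3*(-6)^4 - 8*(-6)^3 + 8*(-6)^2 + 7*(-6)^1 + 8 = (3888) + (1728) + (288) + (-42) + (8) = 5870; answer 5870
Part 4: R3 = 5870; w = -19; a(2) = -3*(38) + 2*(-19) = -152; iterating: a(2)=-152, a(3)=532, a(4)=-1900, a(5)=6764, a(6)=-24092, a(7)=85804, a(8)=-305596, a(9)=1088396, a(10)=-3876380, a(11)=13805932, a(12)=-49170556, a(13)=175123532, a(14)=-623711708; answer -623711708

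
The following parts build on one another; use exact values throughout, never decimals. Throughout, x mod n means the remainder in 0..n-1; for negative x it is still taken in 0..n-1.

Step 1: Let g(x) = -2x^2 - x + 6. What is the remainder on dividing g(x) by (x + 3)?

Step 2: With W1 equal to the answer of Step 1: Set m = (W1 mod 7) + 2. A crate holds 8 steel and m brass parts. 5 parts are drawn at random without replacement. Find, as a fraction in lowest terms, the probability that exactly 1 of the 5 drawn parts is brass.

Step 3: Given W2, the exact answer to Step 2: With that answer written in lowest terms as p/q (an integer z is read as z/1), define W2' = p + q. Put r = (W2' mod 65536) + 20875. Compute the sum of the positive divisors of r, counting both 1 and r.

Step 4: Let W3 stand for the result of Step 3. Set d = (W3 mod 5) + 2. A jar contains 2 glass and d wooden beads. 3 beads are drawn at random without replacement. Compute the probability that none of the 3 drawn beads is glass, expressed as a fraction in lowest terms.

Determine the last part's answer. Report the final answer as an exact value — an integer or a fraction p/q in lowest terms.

Step 1: remainder = value at the root: -2*(-3)^2 - 1*(-3)^1 + 6 = (-18) + (3) + (6) = -9; answer -9
Step 2: W1 = -9; m = 7; total draws C(15,5) = 3003; favorable C(7,1)*C(8,4) = 490; P = 70/429; answer 70/429
Step 3: W2 = 70/429; threaded value p + q = 499; r = 21374; 21374 = 2 * 10687; sigma = (1 + 2) * (1 + 10687) = 3 * 10688 = 32064; answer 32064
Step 4: W3 = 32064; d = 6; total draws C(8,3) = 56; favorable C(6,3) = 20; P = 5/14; answer 5/14

5/14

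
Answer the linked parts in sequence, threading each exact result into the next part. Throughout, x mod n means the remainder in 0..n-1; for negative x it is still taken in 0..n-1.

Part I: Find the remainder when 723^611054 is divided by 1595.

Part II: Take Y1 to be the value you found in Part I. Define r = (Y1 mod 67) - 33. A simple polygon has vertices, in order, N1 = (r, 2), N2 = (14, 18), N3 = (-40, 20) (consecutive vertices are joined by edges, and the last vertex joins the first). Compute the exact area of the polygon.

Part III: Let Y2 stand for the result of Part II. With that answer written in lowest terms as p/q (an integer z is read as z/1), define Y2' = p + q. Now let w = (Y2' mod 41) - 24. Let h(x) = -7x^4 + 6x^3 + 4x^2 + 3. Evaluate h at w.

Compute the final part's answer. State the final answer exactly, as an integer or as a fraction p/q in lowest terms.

Part I: squarings mod 1595: 723^1=723, 723^2=1164, 723^4=741, 723^8=401, 723^16=1301, 723^32=306, 723^64=1126, 723^128=1446, 723^256=1466, 723^512=691, 723^1024=576, 723^2048=16, 723^4096=256, 723^8192=141, 723^16384=741, 723^32768=401, 723^65536=1301, 723^131072=306, 723^262144=1126, 723^524288=1446; 723^611054 = 723^2 * 723^4 * 723^8 * 723^32 * 723^64 * 723^128 * 723^512 * 723^4096 * 723^16384 * 723^65536 * 723^524288 = 444 (mod 1595); answer 444
Part II: Y1 = 444; r = 9; cross terms: (9*18 - 14*2)=134, (14*20 - -40*18)=1000, (-40*2 - 9*20)=-260; twice the area = |874| = 874; area = 437; answer 437
Part III: Y2 = 437; threaded value p + q = 438; w = 4; -7*(4)^4 + 6*(4)^3 + 4*(4)^2 + 3 = (-1792) + (384) + (64) + (3) = -1341; answer -1341

-1341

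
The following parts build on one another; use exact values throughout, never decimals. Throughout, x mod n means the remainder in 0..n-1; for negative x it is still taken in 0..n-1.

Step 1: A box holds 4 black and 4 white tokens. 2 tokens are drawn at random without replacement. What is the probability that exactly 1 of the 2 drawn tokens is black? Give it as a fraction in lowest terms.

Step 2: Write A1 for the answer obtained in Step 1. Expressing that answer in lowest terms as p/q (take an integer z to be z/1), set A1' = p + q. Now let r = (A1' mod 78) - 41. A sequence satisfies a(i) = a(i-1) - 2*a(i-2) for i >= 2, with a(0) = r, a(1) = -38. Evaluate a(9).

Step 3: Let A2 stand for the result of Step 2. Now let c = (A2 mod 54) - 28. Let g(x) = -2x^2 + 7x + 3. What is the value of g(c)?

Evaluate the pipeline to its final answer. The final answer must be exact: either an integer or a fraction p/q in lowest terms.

Step 1: total draws C(8,2) = 28; favorable C(4,1)*C(4,1) = 16; P = 4/7; answer 4/7
Step 2: A1 = 4/7; threaded value p + q = 11; r = -30; a(2) = 1*(-38) - 2*(-30) = 22; iterating: a(2)=22, a(3)=98, a(4)=54, a(5)=-142, a(6)=-250, a(7)=34, a(8)=534, a(9)=466; answer 466
Step 3: A2 = 466; c = 6; -2*(6)^2 + 7*(6)^1 + 3 = (-72) + (42) + (3) = -27; answer -27

-27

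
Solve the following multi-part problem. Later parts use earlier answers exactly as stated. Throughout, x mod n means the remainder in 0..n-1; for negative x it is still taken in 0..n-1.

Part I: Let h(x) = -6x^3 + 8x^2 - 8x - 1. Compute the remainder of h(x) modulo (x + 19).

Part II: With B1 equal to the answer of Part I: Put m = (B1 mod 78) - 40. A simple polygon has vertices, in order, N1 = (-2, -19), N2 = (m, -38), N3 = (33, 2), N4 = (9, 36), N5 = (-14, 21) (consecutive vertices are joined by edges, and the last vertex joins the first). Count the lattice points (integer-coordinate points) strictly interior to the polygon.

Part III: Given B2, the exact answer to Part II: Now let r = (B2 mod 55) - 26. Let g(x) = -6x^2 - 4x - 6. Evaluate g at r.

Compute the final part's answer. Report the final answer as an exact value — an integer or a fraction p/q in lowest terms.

-918

Part I: remainder = value at the root: -6*(-19)^3 + 8*(-19)^2 - 8*(-19)^1 - 1 = (41154) + (2888) + (152) + (-1) = 44193; answer 44193
Part II: B1 = 44193; m = 5; cross terms: (-2*-38 - 5*-19)=171, (5*2 - 33*-38)=1264, (33*36 - 9*2)=1170, (9*21 - -14*36)=693, (-14*-19 - -2*21)=308; twice the area = |3606| = 3606; area = 1803; boundary points = 1 + 4 + 2 + 1 + 4 = 12; strictly interior points = area - boundary/2 + 1 = 1798; answer 1798
Part III: B2 = 1798; r = 12; -6*(12)^2 - 4*(12)^1 - 6 = (-864) + (-48) + (-6) = -918; answer -918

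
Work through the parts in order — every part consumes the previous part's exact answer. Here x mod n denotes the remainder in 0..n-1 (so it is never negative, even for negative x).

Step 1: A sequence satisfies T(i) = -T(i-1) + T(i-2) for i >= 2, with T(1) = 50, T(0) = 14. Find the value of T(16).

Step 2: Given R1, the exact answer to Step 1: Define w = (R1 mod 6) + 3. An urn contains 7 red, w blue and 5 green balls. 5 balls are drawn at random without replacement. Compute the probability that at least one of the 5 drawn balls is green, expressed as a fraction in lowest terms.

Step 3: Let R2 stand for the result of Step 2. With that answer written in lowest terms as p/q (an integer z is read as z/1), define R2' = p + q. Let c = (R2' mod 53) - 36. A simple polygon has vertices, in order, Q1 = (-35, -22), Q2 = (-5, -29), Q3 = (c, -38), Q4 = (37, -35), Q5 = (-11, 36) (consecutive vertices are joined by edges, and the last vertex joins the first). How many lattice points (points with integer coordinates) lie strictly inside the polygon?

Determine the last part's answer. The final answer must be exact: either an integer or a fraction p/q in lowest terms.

2477

Step 1: T(2) = -1*(50) + 1*(14) = -36; iterating: T(2)=-36, T(3)=86, T(4)=-122, T(5)=208, T(6)=-330, T(7)=538, T(8)=-868, T(9)=1406, T(10)=-2274, T(11)=3680, T(12)=-5954, T(13)=9634, T(14)=-15588, T(15)=25222, T(16)=-40810; answer -40810
Step 2: R1 = -40810; w = 5; total draws C(17,5) = 6188; complement C(12,5) = 792; favorable 6188 - 792 = 5396; P = 1349/1547; answer 1349/1547
Step 3: R2 = 1349/1547; threaded value p + q = 2896; c = -2; cross terms: (-35*-29 - -5*-22)=905, (-5*-38 - -2*-29)=132, (-2*-35 - 37*-38)=1476, (37*36 - -11*-35)=947, (-11*-22 - -35*36)=1502; twice the area = |4962| = 4962; area = 2481; boundary points = 1 + 3 + 3 + 1 + 2 = 10; strictly interior points = area - boundary/2 + 1 = 2477; answer 2477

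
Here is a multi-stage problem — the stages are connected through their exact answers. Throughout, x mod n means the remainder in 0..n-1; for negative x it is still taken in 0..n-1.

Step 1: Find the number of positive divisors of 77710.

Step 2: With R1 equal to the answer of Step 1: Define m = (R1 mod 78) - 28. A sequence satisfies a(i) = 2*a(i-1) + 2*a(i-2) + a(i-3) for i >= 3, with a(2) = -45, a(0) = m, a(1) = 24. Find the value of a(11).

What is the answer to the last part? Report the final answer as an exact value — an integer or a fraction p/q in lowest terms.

Step 1: 77710 = 2 * 5 * 19 * 409; number of divisors = (1+1) * (1+1) * (1+1) * (1+1) = 16; answer 16
Step 2: R1 = 16; m = -12; a(3) = 2*(-45) + 2*(24) + 1*(-12) = -54; iterating: a(3)=-54, a(4)=-174, a(5)=-501, a(6)=-1404, a(7)=-3984, a(8)=-11277, a(9)=-31926, a(10)=-90390, a(11)=-255909; answer -255909

-255909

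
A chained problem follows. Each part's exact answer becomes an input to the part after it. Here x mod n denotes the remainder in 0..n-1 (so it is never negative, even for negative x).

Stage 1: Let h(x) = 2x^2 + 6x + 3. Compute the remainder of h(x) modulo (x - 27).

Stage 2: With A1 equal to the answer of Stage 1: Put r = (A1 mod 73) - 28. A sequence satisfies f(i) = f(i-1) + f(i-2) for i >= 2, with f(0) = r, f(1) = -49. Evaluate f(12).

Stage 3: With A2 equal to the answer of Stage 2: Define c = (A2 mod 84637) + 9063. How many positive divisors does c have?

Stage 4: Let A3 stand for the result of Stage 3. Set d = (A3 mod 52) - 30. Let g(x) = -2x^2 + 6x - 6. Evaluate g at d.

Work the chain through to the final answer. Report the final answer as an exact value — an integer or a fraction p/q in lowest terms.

Stage 1: remainder = value at the root: 2*(27)^2 + 6*(27)^1 + 3 = (1458) + (162) + (3) = 1623; answer 1623
Stage 2: A1 = 1623; r = -11; f(2) = 1*(-49) + 1*(-11) = -60; iterating: f(2)=-60, f(3)=-109, f(4)=-169, f(5)=-278, f(6)=-447, f(7)=-725, f(8)=-1172, f(9)=-1897, f(10)=-3069, f(11)=-4966, f(12)=-8035; answer -8035
Stage 3: A2 = -8035; c = 85665; 85665 = 3 * 5 * 5711; number of divisors = (1+1) * (1+1) * (1+1) = 8; answer 8
Stage 4: A3 = 8; d = -22; -2*(-22)^2 + 6*(-22)^1 - 6 = (-968) + (-132) + (-6) = -1106; answer -1106

-1106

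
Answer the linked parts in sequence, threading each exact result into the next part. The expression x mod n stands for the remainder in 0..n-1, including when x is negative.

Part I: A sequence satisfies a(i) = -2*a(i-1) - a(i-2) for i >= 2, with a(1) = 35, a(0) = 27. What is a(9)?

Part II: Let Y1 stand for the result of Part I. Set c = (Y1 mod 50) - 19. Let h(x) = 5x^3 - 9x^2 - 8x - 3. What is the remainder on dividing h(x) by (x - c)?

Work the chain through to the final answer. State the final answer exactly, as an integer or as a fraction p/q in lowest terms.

Part I: a(2) = -2*(35) - 1*(27) = -97; iterating: a(2)=-97, a(3)=159, a(4)=-221, a(5)=283, a(6)=-345, a(7)=407, a(8)=-469, a(9)=531; answer 531
Part II: Y1 = 531; c = 12; remainder = value at the root: 5*(12)^3 - 9*(12)^2 - 8*(12)^1 - 3 = (8640) + (-1296) + (-96) + (-3) = 7245; answer 7245

7245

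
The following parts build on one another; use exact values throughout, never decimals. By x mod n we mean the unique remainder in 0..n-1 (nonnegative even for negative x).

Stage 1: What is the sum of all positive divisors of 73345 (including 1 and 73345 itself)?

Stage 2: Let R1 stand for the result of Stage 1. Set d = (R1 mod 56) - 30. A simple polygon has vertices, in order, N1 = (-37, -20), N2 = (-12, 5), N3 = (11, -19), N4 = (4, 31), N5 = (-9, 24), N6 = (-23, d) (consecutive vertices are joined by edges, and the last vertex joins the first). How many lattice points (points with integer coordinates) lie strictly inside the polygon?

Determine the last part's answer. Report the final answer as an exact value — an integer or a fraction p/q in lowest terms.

957

Stage 1: 73345 = 5 * 14669; sigma = (1 + 5) * (1 + 14669) = 6 * 14670 = 88020; answer 88020
Stage 2: R1 = 88020; d = 14; cross terms: (-37*5 - -12*-20)=-425, (-12*-19 - 11*5)=173, (11*31 - 4*-19)=417, (4*24 - -9*31)=375, (-9*14 - -23*24)=426, (-23*-20 - -37*14)=978; twice the area = |1944| = 1944; area = 972; boundary points = 25 + 1 + 1 + 1 + 2 + 2 = 32; strictly interior points = area - boundary/2 + 1 = 957; answer 957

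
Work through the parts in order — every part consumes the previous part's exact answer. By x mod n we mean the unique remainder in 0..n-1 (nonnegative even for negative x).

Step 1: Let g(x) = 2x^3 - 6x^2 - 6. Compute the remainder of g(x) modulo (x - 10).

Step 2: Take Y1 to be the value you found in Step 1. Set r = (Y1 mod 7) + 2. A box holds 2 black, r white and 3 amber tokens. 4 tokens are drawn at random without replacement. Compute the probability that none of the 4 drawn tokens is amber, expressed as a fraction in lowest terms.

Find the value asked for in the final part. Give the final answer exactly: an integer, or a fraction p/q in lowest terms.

1/14

Step 1: remainder = value at the root: 2*(10)^3 - 6*(10)^2 - 6 = (2000) + (-600) + (-6) = 1394; answer 1394
Step 2: Y1 = 1394; r = 3; total draws C(8,4) = 70; favorable C(5,4) = 5; P = 1/14; answer 1/14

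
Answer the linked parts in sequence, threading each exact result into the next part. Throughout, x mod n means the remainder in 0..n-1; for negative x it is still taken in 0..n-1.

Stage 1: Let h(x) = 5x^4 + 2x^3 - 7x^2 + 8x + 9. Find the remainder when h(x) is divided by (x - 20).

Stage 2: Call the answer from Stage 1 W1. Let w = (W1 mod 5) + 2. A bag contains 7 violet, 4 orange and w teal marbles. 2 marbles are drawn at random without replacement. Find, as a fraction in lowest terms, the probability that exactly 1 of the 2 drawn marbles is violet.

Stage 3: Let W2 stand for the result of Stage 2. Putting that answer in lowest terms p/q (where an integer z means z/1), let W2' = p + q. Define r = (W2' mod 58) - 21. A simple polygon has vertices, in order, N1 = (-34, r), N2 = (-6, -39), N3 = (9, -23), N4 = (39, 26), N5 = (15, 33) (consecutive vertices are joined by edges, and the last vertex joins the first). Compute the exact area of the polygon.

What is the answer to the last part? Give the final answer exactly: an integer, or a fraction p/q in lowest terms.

5469/2

Stage 1: remainder = value at the root: 5*(20)^4 + 2*(20)^3 - 7*(20)^2 + 8*(20)^1 + 9 = (800000) + (16000) + (-2800) + (160) + (9) = 813369; answer 813369
Stage 2: W1 = 813369; w = 6; total draws C(17,2) = 136; favorable C(7,1)*C(10,1) = 70; P = 35/68; answer 35/68
Stage 3: W2 = 35/68; threaded value p + q = 103; r = 24; cross terms: (-34*-39 - -6*24)=1470, (-6*-23 - 9*-39)=489, (9*26 - 39*-23)=1131, (39*33 - 15*26)=897, (15*24 - -34*33)=1482; twice the area = |5469| = 5469; area = 5469/2; answer 5469/2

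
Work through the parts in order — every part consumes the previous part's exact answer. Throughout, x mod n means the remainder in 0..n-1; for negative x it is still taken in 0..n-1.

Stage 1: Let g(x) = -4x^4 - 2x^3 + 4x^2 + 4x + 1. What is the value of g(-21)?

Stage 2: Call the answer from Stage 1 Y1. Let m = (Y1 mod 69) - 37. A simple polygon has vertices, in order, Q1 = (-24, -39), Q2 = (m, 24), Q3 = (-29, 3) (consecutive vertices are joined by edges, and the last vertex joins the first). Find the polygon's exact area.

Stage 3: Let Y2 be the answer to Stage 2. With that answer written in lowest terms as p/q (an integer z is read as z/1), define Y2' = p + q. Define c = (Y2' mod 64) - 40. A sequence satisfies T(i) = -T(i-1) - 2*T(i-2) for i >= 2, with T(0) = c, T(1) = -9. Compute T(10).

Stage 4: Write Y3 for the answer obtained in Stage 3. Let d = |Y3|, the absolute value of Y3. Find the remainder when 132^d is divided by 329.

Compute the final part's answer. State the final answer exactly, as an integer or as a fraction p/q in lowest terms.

Stage 1: -4*(-21)^4 - 2*(-21)^3 + 4*(-21)^2 + 4*(-21)^1 + 1 = (-777924) + (18522) + (1764) + (-84) + (1) = -757721; answer -757721
Stage 2: Y1 = -757721; m = 0; cross terms: (-24*24 - 0*-39)=-576, (0*3 - -29*24)=696, (-29*-39 - -24*3)=1203; twice the area = |1323| = 1323; area = 1323/2; answer 1323/2
Stage 3: Y2 = 1323/2; threaded value p + q = 1325; c = 5; T(2) = -1*(-9) - 2*(5) = -1; iterating: T(2)=-1, T(3)=19, T(4)=-17, T(5)=-21, T(6)=55, T(7)=-13, T(8)=-97, T(9)=123, T(10)=71; answer 71
Stage 4: Y3 = 71; d = 71; squarings mod 329: 132^1=132, 132^2=316, 132^4=169, 132^8=267, 132^16=225, 132^32=288, 132^64=36; 132^71 = 132^1 * 132^2 * 132^4 * 132^64 = 13 (mod 329); answer 13

13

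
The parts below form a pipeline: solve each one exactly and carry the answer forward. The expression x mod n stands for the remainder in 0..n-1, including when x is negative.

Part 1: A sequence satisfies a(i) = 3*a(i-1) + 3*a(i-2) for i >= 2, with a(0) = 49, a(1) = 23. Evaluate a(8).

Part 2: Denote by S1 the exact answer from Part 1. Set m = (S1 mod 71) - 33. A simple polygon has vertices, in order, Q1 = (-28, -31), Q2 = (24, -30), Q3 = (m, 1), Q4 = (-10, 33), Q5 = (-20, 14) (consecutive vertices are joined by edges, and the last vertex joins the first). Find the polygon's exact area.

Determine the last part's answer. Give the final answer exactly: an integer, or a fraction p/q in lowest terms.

Part 1: a(2) = 3*(23) + 3*(49) = 216; iterating: a(2)=216, a(3)=717, a(4)=2799, a(5)=10548, a(6)=40041, a(7)=151767, a(8)=575424; answer 575424
Part 2: S1 = 575424; m = 7; cross terms: (-28*-30 - 24*-31)=1584, (24*1 - 7*-30)=234, (7*33 - -10*1)=241, (-10*14 - -20*33)=520, (-20*-31 - -28*14)=1012; twice the area = |3591| = 3591; area = 3591/2; answer 3591/2

3591/2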